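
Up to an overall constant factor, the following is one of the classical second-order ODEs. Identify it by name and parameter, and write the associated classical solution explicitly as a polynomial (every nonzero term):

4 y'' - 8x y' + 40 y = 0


All three coefficients share the factor 4; dividing through by 4 gives  y'' - 2x y' + 10 y = 0.
This matches the Hermite equation y'' - 2x y' + 2n y = 0 with 2n = 10, so n = 5; the polynomial solution is H_5(x).
With y = sum_k a_k x^k, matching x^k gives (k+2)(k+1) a_{k+2} = 2(k - n) a_k = 2(k - 5) a_k. The right side vanishes at k = 5, so the series with the parity of 5 terminates at degree 5.
Standard normalization: leading coefficient of H_n is 2^n, so a_5 = 2^5 = 32. Work downward with a_k = (k+1)(k+2) a_{k+2} / (2(k - n)):
  a_3 = (4)(5)(32) / (2(3 - 5)) = 640/(-4) = -160
  a_1 = (2)(3)(-160) / (2(1 - 5)) = -960/(-8) = 120
Hence H_5(x) = 32 x^5 - 160 x^3 + 120 x.

H_5(x); series = 32 x^5 - 160 x^3 + 120 x


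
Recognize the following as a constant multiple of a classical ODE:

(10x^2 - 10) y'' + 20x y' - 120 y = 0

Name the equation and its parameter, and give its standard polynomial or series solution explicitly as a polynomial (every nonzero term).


All three coefficients share the factor -10; dividing through by -10 gives  (1 - x^2) y'' - 2x y' + 12 y = 0.
This matches the Legendre equation (1 - x^2) y'' - 2x y' + n(n+1) y = 0 (note the -2x y' term) with n(n+1) = 12, so n = 3; the polynomial solution is P_3(x).
With y = sum_k a_k x^k, matching x^k gives (k+2)(k+1) a_{k+2} = [k(k+1) - n(n+1)] a_k = (k - 3)(k + 4) a_k. The right side vanishes at k = 3, so the series with the parity of 3 terminates at degree 3.
Standard normalization (P_n(1) = 1): leading coefficient (2n)!/(2^n (n!)^2) = 720/(8*36) = 5/2, so a_3 = 5/2. Work downward with a_k = (k+1)(k+2) a_{k+2} / ((k - 3)(k + 4)):
  a_1 = (2)(3)(5/2) / ((1 - 3)(1 + 4)) = 15/(-10) = -3/2
Hence P_3(x) = 5 x^3/2 - 3 x/2.

P_3(x); series = 5 x^3/2 - 3 x/2


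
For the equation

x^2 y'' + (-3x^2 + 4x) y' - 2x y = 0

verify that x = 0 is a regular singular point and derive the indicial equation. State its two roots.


Divide by x^2 to reach normal form y'' + P_1(x) y' + P_2(x) y = 0 with P_1(x) = -3 + 4/x and P_2(x) = -2/x.
x = 0 is a singular point because the y'-coefficient -3 + 4/x has a pole at x = 0 and the y-coefficient -2/x has a pole at x = 0.
It is a regular singular point because x P_1(x) = p(x) = 4 - 3x and x^2 P_2(x) = q(x) = -2x are polynomials, hence analytic at x = 0.
p(0) = 4,  q(0) = 0.
Indicial equation: r(r-1) + p(0) r + q(0) = 0, i.e. r^2 + (p(0) - 1) r + q(0) = 0, i.e. r^2 + 3 r = 0.
Discriminant: (3)^2 - 4(0) = 9, so r = (-3 ± 3)/2.
Solving: r_1 = 0, r_2 = -3.

indicial: r^2 + 3 r = 0; roots r_1 = 0, r_2 = -3


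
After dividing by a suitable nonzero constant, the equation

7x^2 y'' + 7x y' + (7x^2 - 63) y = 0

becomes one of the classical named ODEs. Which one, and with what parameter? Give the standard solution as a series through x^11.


All three coefficients share the factor 7; dividing through by 7 gives  x^2 y'' + x y' + (x^2 - 9) y = 0.
This matches the Bessel equation x^2 y'' + x y' + (x^2 - nu^2) y = 0 with nu^2 = 9, so nu = 3; the solution bounded at x = 0 is J_3(x).
Frobenius at x = 0: indicial roots ±nu; for r = nu the recurrence k(k + 2nu) c_k = -c_{k-2} gives the standard series J_nu(x) = sum_{k>=0} (-1)^k / (k! (k+nu)!) (x/2)^(2k+nu). Evaluate the first 5 terms:
  k = 0: (-1)^0 / (0! * 3! * 2^3) x^3 = 1/(1*6*8) x^3 = (1/48) x^3
  k = 1: (-1)^1 / (1! * 4! * 2^5) x^5 = -1/(1*24*32) x^5 = (-1/768) x^5
  k = 2: (-1)^2 / (2! * 5! * 2^7) x^7 = 1/(2*120*128) x^7 = (1/30720) x^7
  k = 3: (-1)^3 / (3! * 6! * 2^9) x^9 = -1/(6*720*512) x^9 = (-1/2211840) x^9
  k = 4: (-1)^4 / (4! * 7! * 2^11) x^11 = 1/(24*5040*2048) x^11 = (1/247726080) x^11
Hence J_3(x) = x^11/247726080 - x^9/2211840 + x^7/30720 - x^5/768 + x^3/48 + ....

J_3(x); series = x^11/247726080 - x^9/2211840 + x^7/30720 - x^5/768 + x^3/48


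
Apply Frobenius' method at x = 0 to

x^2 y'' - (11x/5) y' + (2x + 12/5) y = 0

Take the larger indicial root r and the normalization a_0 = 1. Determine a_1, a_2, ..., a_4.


Write in Frobenius form y'' + (p(x)/x) y' + (q(x)/x^2) y = 0:
  p(x) = -11/5,  q(x) = 2x + 12/5.
Indicial equation: r(r-1) + (-11/5) r + (12/5) = 0 -> roots r_1 = 2, r_2 = 6/5.
Take r = r_1 = 2. Let y(x) = x^r sum_{n>=0} a_n x^n with a_0 = 1.
Substitute y = x^r sum a_n x^n and match x^{r+n}. The recurrence is
  D(n) a_n + 2 a_{n-1} = 0,  where D(n) = (r+n)(r+n-1) + (-11/5)(r+n) + (12/5).
  a_n = -2 / D(n) * a_{n-1}.
Since the indicial polynomial factors as (r - r_1)(r - r_2), D(n) = (r_1 + n - r_1)(r_1 + n - r_2) = n(n + 4/5).
Evaluating step by step (a_0 = 1):
  n = 1: D(1) = 1(1 + 4/5) = 9/5; numerator = -2(1) = -2; a_1 = (-2)/(9/5) = -10/9
  n = 2: D(2) = 2(2 + 4/5) = 28/5; numerator = -2(-10/9) = 20/9; a_2 = (20/9)/(28/5) = 25/63
  n = 3: D(3) = 3(3 + 4/5) = 57/5; numerator = -2(25/63) = -50/63; a_3 = (-50/63)/(57/5) = -250/3591
  n = 4: D(4) = 4(4 + 4/5) = 96/5; numerator = -2(-250/3591) = 500/3591; a_4 = (500/3591)/(96/5) = 625/86184

r = 2; a_0 = 1; a_1 = -10/9; a_2 = 25/63; a_3 = -250/3591; a_4 = 625/86184


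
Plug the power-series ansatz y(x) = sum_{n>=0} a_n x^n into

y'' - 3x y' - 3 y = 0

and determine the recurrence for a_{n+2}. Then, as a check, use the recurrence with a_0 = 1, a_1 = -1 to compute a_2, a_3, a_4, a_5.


Substitute y = sum_n a_n x^n.
y''(x) has coefficient (n+2)(n+1) a_{n+2} at x^n;
-3 x y'(x) has coefficient -3 n a_n at x^n (shift);
-3 y(x) has coefficient -3 a_n at x^n.
Matching x^n: (n+2)(n+1) a_{n+2} + (-3n - 3) a_n = 0.
Thus a_{n+2} = (3n + 3) / ((n+1)(n+2)) * a_n.

Check with a_0 = 1, a_1 = -1 (apply the recurrence for n = 0, 1, 2, 3): a_0 = 1, a_1 = -1, a_2 = 3/2, a_3 = -1, a_4 = 9/8, a_5 = -3/5.

a_(n+2) = (3n + 3) / ((n+1)(n+2)) * a_n; check: a_0 = 1, a_1 = -1, a_2 = 3/2, a_3 = -1, a_4 = 9/8, a_5 = -3/5


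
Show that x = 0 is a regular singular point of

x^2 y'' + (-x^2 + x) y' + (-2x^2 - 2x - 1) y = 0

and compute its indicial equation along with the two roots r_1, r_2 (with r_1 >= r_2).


Divide by x^2 to reach normal form y'' + P_1(x) y' + P_2(x) y = 0 with P_1(x) = -1 + 1/x and P_2(x) = -2 - 2/x - 1/x^2.
x = 0 is a singular point because the y'-coefficient -1 + 1/x has a pole at x = 0 and the y-coefficient -2 - 2/x - 1/x^2 has a pole at x = 0.
It is a regular singular point because x P_1(x) = p(x) = 1 - x and x^2 P_2(x) = q(x) = -2x^2 - 2x - 1 are polynomials, hence analytic at x = 0.
p(0) = 1,  q(0) = -1.
Indicial equation: r(r-1) + p(0) r + q(0) = 0, i.e. r^2 + (p(0) - 1) r + q(0) = 0, i.e. r^2 - 1 = 0.
Discriminant: (0)^2 - 4(-1) = 4, so r = (0 ± 2)/2.
Solving: r_1 = 1, r_2 = -1.

indicial: r^2 - 1 = 0; roots r_1 = 1, r_2 = -1


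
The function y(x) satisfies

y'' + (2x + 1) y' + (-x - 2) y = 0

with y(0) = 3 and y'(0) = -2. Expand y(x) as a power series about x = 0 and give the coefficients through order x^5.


Ansatz: y(x) = sum_{n>=0} a_n x^n, so y'(x) = sum_{n>=1} n a_n x^(n-1) and y''(x) = sum_{n>=2} n(n-1) a_n x^(n-2).
Substitute into P(x) y'' + Q(x) y' + R(x) y = 0 with P(x) = 1, Q(x) = 2x + 1, R(x) = -x - 2, and match powers of x.
Initial conditions: a_0 = 3, a_1 = -2.
Setting the coefficient of each power of x to zero and solving order by order (substituting the coefficients already found):
  x^0: 2 a_2 + a_1 - 2 a_0 = 0  ->  2 a_2 = -a_1 + 2 a_0 = 8  ->  a_2 = 4
  x^1: 6 a_3 + 2 a_2 - a_0 = 0  ->  6 a_3 = -2 a_2 + a_0 = -5  ->  a_3 = -5/6
  x^2: 12 a_4 + 3 a_3 + 2 a_2 - a_1 = 0  ->  12 a_4 = -3 a_3 - 2 a_2 + a_1 = -15/2  ->  a_4 = -5/8
  x^3: 20 a_5 + 4 a_4 + 4 a_3 - a_2 = 0  ->  20 a_5 = -4 a_4 - 4 a_3 + a_2 = 59/6  ->  a_5 = 59/120
Truncated series: y(x) = 3 - 2 x + 4 x^2 - (5/6) x^3 - (5/8) x^4 + (59/120) x^5 + O(x^6).

a_0 = 3; a_1 = -2; a_2 = 4; a_3 = -5/6; a_4 = -5/8; a_5 = 59/120


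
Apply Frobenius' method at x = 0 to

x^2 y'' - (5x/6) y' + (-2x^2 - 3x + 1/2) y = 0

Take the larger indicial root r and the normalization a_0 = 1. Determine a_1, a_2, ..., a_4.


Write in Frobenius form y'' + (p(x)/x) y' + (q(x)/x^2) y = 0:
  p(x) = -5/6,  q(x) = -2x^2 - 3x + 1/2.
Indicial equation: r(r-1) + (-5/6) r + (1/2) = 0 -> roots r_1 = 3/2, r_2 = 1/3.
Take r = r_1 = 3/2. Let y(x) = x^r sum_{n>=0} a_n x^n with a_0 = 1.
Substitute y = x^r sum a_n x^n and match x^{r+n}. The recurrence is
  D(n) a_n - 3 a_{n-1} - 2 a_{n-2} = 0,  where D(n) = (r+n)(r+n-1) + (-5/6)(r+n) + (1/2).
  a_n = [3 a_{n-1} + 2 a_{n-2}] / D(n).
Since the indicial polynomial factors as (r - r_1)(r - r_2), D(n) = (r_1 + n - r_1)(r_1 + n - r_2) = n(n + 7/6).
Evaluating step by step (a_0 = 1):
  n = 1: D(1) = 1(1 + 7/6) = 13/6; numerator = 3(1) = 3; a_1 = (3)/(13/6) = 18/13
  n = 2: D(2) = 2(2 + 7/6) = 19/3; numerator = 3(18/13) + 2(1) = 80/13; a_2 = (80/13)/(19/3) = 240/247
  n = 3: D(3) = 3(3 + 7/6) = 25/2; numerator = 3(240/247) + 2(18/13) = 108/19; a_3 = (108/19)/(25/2) = 216/475
  n = 4: D(4) = 4(4 + 7/6) = 62/3; numerator = 3(216/475) + 2(240/247) = 20424/6175; a_4 = (20424/6175)/(62/3) = 30636/191425

r = 3/2; a_0 = 1; a_1 = 18/13; a_2 = 240/247; a_3 = 216/475; a_4 = 30636/191425


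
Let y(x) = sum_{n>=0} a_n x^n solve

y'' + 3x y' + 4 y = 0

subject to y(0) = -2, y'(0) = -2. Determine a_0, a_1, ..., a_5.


Ansatz: y(x) = sum_{n>=0} a_n x^n, so y'(x) = sum_{n>=1} n a_n x^(n-1) and y''(x) = sum_{n>=2} n(n-1) a_n x^(n-2).
Substitute into P(x) y'' + Q(x) y' + R(x) y = 0 with P(x) = 1, Q(x) = 3x, R(x) = 4, and match powers of x.
Initial conditions: a_0 = -2, a_1 = -2.
Setting the coefficient of each power of x to zero and solving order by order (substituting the coefficients already found):
  x^0: 2 a_2 + 4 a_0 = 0  ->  2 a_2 = -4 a_0 = 8  ->  a_2 = 4
  x^1: 6 a_3 + 7 a_1 = 0  ->  6 a_3 = -7 a_1 = 14  ->  a_3 = 7/3
  x^2: 12 a_4 + 10 a_2 = 0  ->  12 a_4 = -10 a_2 = -40  ->  a_4 = -10/3
  x^3: 20 a_5 + 13 a_3 = 0  ->  20 a_5 = -13 a_3 = -91/3  ->  a_5 = -91/60
Truncated series: y(x) = -2 - 2 x + 4 x^2 + (7/3) x^3 - (10/3) x^4 - (91/60) x^5 + O(x^6).

a_0 = -2; a_1 = -2; a_2 = 4; a_3 = 7/3; a_4 = -10/3; a_5 = -91/60


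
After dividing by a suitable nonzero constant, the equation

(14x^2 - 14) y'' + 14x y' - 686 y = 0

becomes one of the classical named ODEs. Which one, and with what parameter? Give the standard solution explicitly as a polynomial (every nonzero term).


All three coefficients share the factor -14; dividing through by -14 gives  (1 - x^2) y'' - x y' + 49 y = 0.
This matches the Chebyshev equation (1 - x^2) y'' - x y' + n^2 y = 0 (note the -x y' term, not -2x y') with n^2 = 49, so n = 7; the polynomial solution is T_7(x).
With y = sum_k a_k x^k, matching x^k gives (k+2)(k+1) a_{k+2} = (k^2 - n^2) a_k = (k - 7)(k + 7) a_k. The right side vanishes at k = 7, so the series with the parity of 7 terminates at degree 7.
Standard normalization: leading coefficient of T_n is 2^(n-1), so a_7 = 2^6 = 64. Work downward with a_k = (k+1)(k+2) a_{k+2} / ((k - 7)(k + 7)):
  a_5 = (6)(7)(64) / ((5 - 7)(5 + 7)) = 2688/(-24) = -112
  a_3 = (4)(5)(-112) / ((3 - 7)(3 + 7)) = -2240/(-40) = 56
  a_1 = (2)(3)(56) / ((1 - 7)(1 + 7)) = 336/(-48) = -7
Hence T_7(x) = 64 x^7 - 112 x^5 + 56 x^3 - 7 x.

T_7(x); series = 64 x^7 - 112 x^5 + 56 x^3 - 7 x


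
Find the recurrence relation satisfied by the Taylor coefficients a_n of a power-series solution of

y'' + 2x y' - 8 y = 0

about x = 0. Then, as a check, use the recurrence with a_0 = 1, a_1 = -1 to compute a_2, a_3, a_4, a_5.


Substitute y = sum_n a_n x^n.
y''(x) has coefficient (n+2)(n+1) a_{n+2} at x^n;
2 x y'(x) has coefficient 2 n a_n at x^n (shift);
-8 y(x) has coefficient -8 a_n at x^n.
Matching x^n: (n+2)(n+1) a_{n+2} + (2n - 8) a_n = 0.
Thus a_{n+2} = (-2n + 8) / ((n+1)(n+2)) * a_n.

Check with a_0 = 1, a_1 = -1 (apply the recurrence for n = 0, 1, 2, 3): a_0 = 1, a_1 = -1, a_2 = 4, a_3 = -1, a_4 = 4/3, a_5 = -1/10.

a_(n+2) = (-2n + 8) / ((n+1)(n+2)) * a_n; check: a_0 = 1, a_1 = -1, a_2 = 4, a_3 = -1, a_4 = 4/3, a_5 = -1/10


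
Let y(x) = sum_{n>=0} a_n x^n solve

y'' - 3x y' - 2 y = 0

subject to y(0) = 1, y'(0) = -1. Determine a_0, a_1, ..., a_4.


Ansatz: y(x) = sum_{n>=0} a_n x^n, so y'(x) = sum_{n>=1} n a_n x^(n-1) and y''(x) = sum_{n>=2} n(n-1) a_n x^(n-2).
Substitute into P(x) y'' + Q(x) y' + R(x) y = 0 with P(x) = 1, Q(x) = -3x, R(x) = -2, and match powers of x.
Initial conditions: a_0 = 1, a_1 = -1.
Setting the coefficient of each power of x to zero and solving order by order (substituting the coefficients already found):
  x^0: 2 a_2 - 2 a_0 = 0  ->  2 a_2 = 2 a_0 = 2  ->  a_2 = 1
  x^1: 6 a_3 - 5 a_1 = 0  ->  6 a_3 = 5 a_1 = -5  ->  a_3 = -5/6
  x^2: 12 a_4 - 8 a_2 = 0  ->  12 a_4 = 8 a_2 = 8  ->  a_4 = 2/3
Truncated series: y(x) = 1 - x + x^2 - (5/6) x^3 + (2/3) x^4 + O(x^5).

a_0 = 1; a_1 = -1; a_2 = 1; a_3 = -5/6; a_4 = 2/3


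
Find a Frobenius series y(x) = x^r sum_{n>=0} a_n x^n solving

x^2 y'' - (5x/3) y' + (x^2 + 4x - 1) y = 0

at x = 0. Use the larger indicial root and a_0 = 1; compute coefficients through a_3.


Write in Frobenius form y'' + (p(x)/x) y' + (q(x)/x^2) y = 0:
  p(x) = -5/3,  q(x) = x^2 + 4x - 1.
Indicial equation: r(r-1) + (-5/3) r + (-1) = 0 -> roots r_1 = 3, r_2 = -1/3.
Take r = r_1 = 3. Let y(x) = x^r sum_{n>=0} a_n x^n with a_0 = 1.
Substitute y = x^r sum a_n x^n and match x^{r+n}. The recurrence is
  D(n) a_n + 4 a_{n-1} + 1 a_{n-2} = 0,  where D(n) = (r+n)(r+n-1) + (-5/3)(r+n) + (-1).
  a_n = [-4 a_{n-1} - 1 a_{n-2}] / D(n).
Since the indicial polynomial factors as (r - r_1)(r - r_2), D(n) = (r_1 + n - r_1)(r_1 + n - r_2) = n(n + 10/3).
Evaluating step by step (a_0 = 1):
  n = 1: D(1) = 1(1 + 10/3) = 13/3; numerator = -4(1) = -4; a_1 = (-4)/(13/3) = -12/13
  n = 2: D(2) = 2(2 + 10/3) = 32/3; numerator = -4(-12/13) - 1(1) = 35/13; a_2 = (35/13)/(32/3) = 105/416
  n = 3: D(3) = 3(3 + 10/3) = 19; numerator = -4(105/416) - 1(-12/13) = -9/104; a_3 = (-9/104)/(19) = -9/1976

r = 3; a_0 = 1; a_1 = -12/13; a_2 = 105/416; a_3 = -9/1976


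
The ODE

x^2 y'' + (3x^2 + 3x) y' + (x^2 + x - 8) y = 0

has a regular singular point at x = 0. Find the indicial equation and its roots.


Divide by x^2 to reach normal form y'' + P_1(x) y' + P_2(x) y = 0 with P_1(x) = 3 + 3/x and P_2(x) = 1 + 1/x - 8/x^2.
x = 0 is a singular point because the y'-coefficient 3 + 3/x has a pole at x = 0 and the y-coefficient 1 + 1/x - 8/x^2 has a pole at x = 0.
It is a regular singular point because x P_1(x) = p(x) = 3x + 3 and x^2 P_2(x) = q(x) = x^2 + x - 8 are polynomials, hence analytic at x = 0.
p(0) = 3,  q(0) = -8.
Indicial equation: r(r-1) + p(0) r + q(0) = 0, i.e. r^2 + (p(0) - 1) r + q(0) = 0, i.e. r^2 + 2 r - 8 = 0.
Discriminant: (2)^2 - 4(-8) = 36, so r = (-2 ± 6)/2.
Solving: r_1 = 2, r_2 = -4.

indicial: r^2 + 2 r - 8 = 0; roots r_1 = 2, r_2 = -4


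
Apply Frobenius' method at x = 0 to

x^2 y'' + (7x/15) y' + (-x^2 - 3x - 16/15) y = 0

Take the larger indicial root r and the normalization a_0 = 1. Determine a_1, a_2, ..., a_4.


Write in Frobenius form y'' + (p(x)/x) y' + (q(x)/x^2) y = 0:
  p(x) = 7/15,  q(x) = -x^2 - 3x - 16/15.
Indicial equation: r(r-1) + (7/15) r + (-16/15) = 0 -> roots r_1 = 4/3, r_2 = -4/5.
Take r = r_1 = 4/3. Let y(x) = x^r sum_{n>=0} a_n x^n with a_0 = 1.
Substitute y = x^r sum a_n x^n and match x^{r+n}. The recurrence is
  D(n) a_n - 3 a_{n-1} - 1 a_{n-2} = 0,  where D(n) = (r+n)(r+n-1) + (7/15)(r+n) + (-16/15).
  a_n = [3 a_{n-1} + 1 a_{n-2}] / D(n).
Since the indicial polynomial factors as (r - r_1)(r - r_2), D(n) = (r_1 + n - r_1)(r_1 + n - r_2) = n(n + 32/15).
Evaluating step by step (a_0 = 1):
  n = 1: D(1) = 1(1 + 32/15) = 47/15; numerator = 3(1) = 3; a_1 = (3)/(47/15) = 45/47
  n = 2: D(2) = 2(2 + 32/15) = 124/15; numerator = 3(45/47) + 1(1) = 182/47; a_2 = (182/47)/(124/15) = 1365/2914
  n = 3: D(3) = 3(3 + 32/15) = 77/5; numerator = 3(1365/2914) + 1(45/47) = 6885/2914; a_3 = (6885/2914)/(77/5) = 34425/224378
  n = 4: D(4) = 4(4 + 32/15) = 368/15; numerator = 3(34425/224378) + 1(1365/2914) = 104190/112189; a_4 = (104190/112189)/(368/15) = 33975/897512

r = 4/3; a_0 = 1; a_1 = 45/47; a_2 = 1365/2914; a_3 = 34425/224378; a_4 = 33975/897512


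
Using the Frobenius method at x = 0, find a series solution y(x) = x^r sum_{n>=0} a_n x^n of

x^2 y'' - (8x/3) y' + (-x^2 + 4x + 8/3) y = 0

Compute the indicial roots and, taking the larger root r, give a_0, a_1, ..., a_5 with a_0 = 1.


Write in Frobenius form y'' + (p(x)/x) y' + (q(x)/x^2) y = 0:
  p(x) = -8/3,  q(x) = -x^2 + 4x + 8/3.
Indicial equation: r(r-1) + (-8/3) r + (8/3) = 0 -> roots r_1 = 8/3, r_2 = 1.
Take r = r_1 = 8/3. Let y(x) = x^r sum_{n>=0} a_n x^n with a_0 = 1.
Substitute y = x^r sum a_n x^n and match x^{r+n}. The recurrence is
  D(n) a_n + 4 a_{n-1} - 1 a_{n-2} = 0,  where D(n) = (r+n)(r+n-1) + (-8/3)(r+n) + (8/3).
  a_n = [-4 a_{n-1} + 1 a_{n-2}] / D(n).
Since the indicial polynomial factors as (r - r_1)(r - r_2), D(n) = (r_1 + n - r_1)(r_1 + n - r_2) = n(n + 5/3).
Evaluating step by step (a_0 = 1):
  n = 1: D(1) = 1(1 + 5/3) = 8/3; numerator = -4(1) = -4; a_1 = (-4)/(8/3) = -3/2
  n = 2: D(2) = 2(2 + 5/3) = 22/3; numerator = -4(-3/2) + 1(1) = 7; a_2 = (7)/(22/3) = 21/22
  n = 3: D(3) = 3(3 + 5/3) = 14; numerator = -4(21/22) + 1(-3/2) = -117/22; a_3 = (-117/22)/(14) = -117/308
  n = 4: D(4) = 4(4 + 5/3) = 68/3; numerator = -4(-117/308) + 1(21/22) = 381/154; a_4 = (381/154)/(68/3) = 1143/10472
  n = 5: D(5) = 5(5 + 5/3) = 100/3; numerator = -4(1143/10472) + 1(-117/308) = -4275/5236; a_5 = (-4275/5236)/(100/3) = -513/20944

r = 8/3; a_0 = 1; a_1 = -3/2; a_2 = 21/22; a_3 = -117/308; a_4 = 1143/10472; a_5 = -513/20944


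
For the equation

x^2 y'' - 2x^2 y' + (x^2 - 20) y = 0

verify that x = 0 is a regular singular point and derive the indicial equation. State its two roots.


Divide by x^2 to reach normal form y'' + P_1(x) y' + P_2(x) y = 0 with P_1(x) = -2 and P_2(x) = 1 - 20/x^2.
x = 0 is a singular point because the y-coefficient 1 - 20/x^2 has a pole at x = 0.
It is a regular singular point because x P_1(x) = p(x) = -2x and x^2 P_2(x) = q(x) = x^2 - 20 are polynomials, hence analytic at x = 0.
p(0) = 0,  q(0) = -20.
Indicial equation: r(r-1) + p(0) r + q(0) = 0, i.e. r^2 + (p(0) - 1) r + q(0) = 0, i.e. r^2 - 1 r - 20 = 0.
Discriminant: (-1)^2 - 4(-20) = 81, so r = (1 ± 9)/2.
Solving: r_1 = 5, r_2 = -4.

indicial: r^2 - 1 r - 20 = 0; roots r_1 = 5, r_2 = -4


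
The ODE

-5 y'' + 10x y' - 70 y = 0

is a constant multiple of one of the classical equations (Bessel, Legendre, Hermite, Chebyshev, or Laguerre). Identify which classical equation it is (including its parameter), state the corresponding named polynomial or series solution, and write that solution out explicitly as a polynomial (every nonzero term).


All three coefficients share the factor -5; dividing through by -5 gives  y'' - 2x y' + 14 y = 0.
This matches the Hermite equation y'' - 2x y' + 2n y = 0 with 2n = 14, so n = 7; the polynomial solution is H_7(x).
With y = sum_k a_k x^k, matching x^k gives (k+2)(k+1) a_{k+2} = 2(k - n) a_k = 2(k - 7) a_k. The right side vanishes at k = 7, so the series with the parity of 7 terminates at degree 7.
Standard normalization: leading coefficient of H_n is 2^n, so a_7 = 2^7 = 128. Work downward with a_k = (k+1)(k+2) a_{k+2} / (2(k - n)):
  a_5 = (6)(7)(128) / (2(5 - 7)) = 5376/(-4) = -1344
  a_3 = (4)(5)(-1344) / (2(3 - 7)) = -26880/(-8) = 3360
  a_1 = (2)(3)(3360) / (2(1 - 7)) = 20160/(-12) = -1680
Hence H_7(x) = 128 x^7 - 1344 x^5 + 3360 x^3 - 1680 x.

H_7(x); series = 128 x^7 - 1344 x^5 + 3360 x^3 - 1680 x


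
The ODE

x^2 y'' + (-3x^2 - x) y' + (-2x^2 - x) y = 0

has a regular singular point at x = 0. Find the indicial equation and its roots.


Divide by x^2 to reach normal form y'' + P_1(x) y' + P_2(x) y = 0 with P_1(x) = -3 - 1/x and P_2(x) = -2 - 1/x.
x = 0 is a singular point because the y'-coefficient -3 - 1/x has a pole at x = 0 and the y-coefficient -2 - 1/x has a pole at x = 0.
It is a regular singular point because x P_1(x) = p(x) = -3x - 1 and x^2 P_2(x) = q(x) = -2x^2 - x are polynomials, hence analytic at x = 0.
p(0) = -1,  q(0) = 0.
Indicial equation: r(r-1) + p(0) r + q(0) = 0, i.e. r^2 + (p(0) - 1) r + q(0) = 0, i.e. r^2 - 2 r = 0.
Discriminant: (-2)^2 - 4(0) = 4, so r = (2 ± 2)/2.
Solving: r_1 = 2, r_2 = 0.

indicial: r^2 - 2 r = 0; roots r_1 = 2, r_2 = 0


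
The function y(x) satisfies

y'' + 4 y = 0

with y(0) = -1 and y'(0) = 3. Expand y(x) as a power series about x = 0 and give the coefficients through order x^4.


Ansatz: y(x) = sum_{n>=0} a_n x^n, so y'(x) = sum_{n>=1} n a_n x^(n-1) and y''(x) = sum_{n>=2} n(n-1) a_n x^(n-2).
Substitute into P(x) y'' + Q(x) y' + R(x) y = 0 with P(x) = 1, Q(x) = 0, R(x) = 4, and match powers of x.
Initial conditions: a_0 = -1, a_1 = 3.
Setting the coefficient of each power of x to zero and solving order by order (substituting the coefficients already found):
  x^0: 2 a_2 + 4 a_0 = 0  ->  2 a_2 = -4 a_0 = 4  ->  a_2 = 2
  x^1: 6 a_3 + 4 a_1 = 0  ->  6 a_3 = -4 a_1 = -12  ->  a_3 = -2
  x^2: 12 a_4 + 4 a_2 = 0  ->  12 a_4 = -4 a_2 = -8  ->  a_4 = -2/3
Truncated series: y(x) = -1 + 3 x + 2 x^2 - 2 x^3 - (2/3) x^4 + O(x^5).

a_0 = -1; a_1 = 3; a_2 = 2; a_3 = -2; a_4 = -2/3


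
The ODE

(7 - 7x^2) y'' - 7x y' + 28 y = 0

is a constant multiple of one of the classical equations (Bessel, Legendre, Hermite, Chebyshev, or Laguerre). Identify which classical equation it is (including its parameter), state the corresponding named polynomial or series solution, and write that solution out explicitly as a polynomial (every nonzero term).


All three coefficients share the factor 7; dividing through by 7 gives  (1 - x^2) y'' - x y' + 4 y = 0.
This matches the Chebyshev equation (1 - x^2) y'' - x y' + n^2 y = 0 (note the -x y' term, not -2x y') with n^2 = 4, so n = 2; the polynomial solution is T_2(x).
With y = sum_k a_k x^k, matching x^k gives (k+2)(k+1) a_{k+2} = (k^2 - n^2) a_k = (k - 2)(k + 2) a_k. The right side vanishes at k = 2, so the series with the parity of 2 terminates at degree 2.
Standard normalization: leading coefficient of T_n is 2^(n-1), so a_2 = 2^1 = 2. Work downward with a_k = (k+1)(k+2) a_{k+2} / ((k - 2)(k + 2)):
  a_0 = (1)(2)(2) / ((0 - 2)(0 + 2)) = 4/(-4) = -1
Hence T_2(x) = 2 x^2 - 1.

T_2(x); series = 2 x^2 - 1


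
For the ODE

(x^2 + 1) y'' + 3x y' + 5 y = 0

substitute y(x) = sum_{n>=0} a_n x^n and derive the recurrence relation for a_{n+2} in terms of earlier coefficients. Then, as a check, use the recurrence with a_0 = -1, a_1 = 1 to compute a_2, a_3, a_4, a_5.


Substitute y = sum_n a_n x^n.
(1 + 1 x^2) y'' contributes (n+2)(n+1) a_{n+2} + n(n-1) a_n at x^n.
3 x y'(x) contributes 3 n a_n at x^n.
5 y(x) contributes 5 a_n at x^n.
Matching x^n: (n+2)(n+1) a_{n+2} + (n(n-1) + 3 n + 5) a_n = 0.
Thus a_{n+2} = (-n(n-1) - 3 n - 5) / ((n+1)(n+2)) * a_n.

Check with a_0 = -1, a_1 = 1 (apply the recurrence for n = 0, 1, 2, 3): a_0 = -1, a_1 = 1, a_2 = 5/2, a_3 = -4/3, a_4 = -65/24, a_5 = 4/3.

a_(n+2) = (-n(n-1) - 3 n - 5) / ((n+1)(n+2)) * a_n; check: a_0 = -1, a_1 = 1, a_2 = 5/2, a_3 = -4/3, a_4 = -65/24, a_5 = 4/3


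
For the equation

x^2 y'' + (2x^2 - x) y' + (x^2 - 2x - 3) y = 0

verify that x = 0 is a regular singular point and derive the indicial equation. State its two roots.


Divide by x^2 to reach normal form y'' + P_1(x) y' + P_2(x) y = 0 with P_1(x) = 2 - 1/x and P_2(x) = 1 - 2/x - 3/x^2.
x = 0 is a singular point because the y'-coefficient 2 - 1/x has a pole at x = 0 and the y-coefficient 1 - 2/x - 3/x^2 has a pole at x = 0.
It is a regular singular point because x P_1(x) = p(x) = 2x - 1 and x^2 P_2(x) = q(x) = x^2 - 2x - 3 are polynomials, hence analytic at x = 0.
p(0) = -1,  q(0) = -3.
Indicial equation: r(r-1) + p(0) r + q(0) = 0, i.e. r^2 + (p(0) - 1) r + q(0) = 0, i.e. r^2 - 2 r - 3 = 0.
Discriminant: (-2)^2 - 4(-3) = 16, so r = (2 ± 4)/2.
Solving: r_1 = 3, r_2 = -1.

indicial: r^2 - 2 r - 3 = 0; roots r_1 = 3, r_2 = -1


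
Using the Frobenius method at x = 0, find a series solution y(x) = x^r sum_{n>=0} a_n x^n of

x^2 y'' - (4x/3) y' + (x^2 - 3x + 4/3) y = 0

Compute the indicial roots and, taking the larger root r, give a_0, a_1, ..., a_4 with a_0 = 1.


Write in Frobenius form y'' + (p(x)/x) y' + (q(x)/x^2) y = 0:
  p(x) = -4/3,  q(x) = x^2 - 3x + 4/3.
Indicial equation: r(r-1) + (-4/3) r + (4/3) = 0 -> roots r_1 = 4/3, r_2 = 1.
Take r = r_1 = 4/3. Let y(x) = x^r sum_{n>=0} a_n x^n with a_0 = 1.
Substitute y = x^r sum a_n x^n and match x^{r+n}. The recurrence is
  D(n) a_n - 3 a_{n-1} + 1 a_{n-2} = 0,  where D(n) = (r+n)(r+n-1) + (-4/3)(r+n) + (4/3).
  a_n = [3 a_{n-1} - 1 a_{n-2}] / D(n).
Since the indicial polynomial factors as (r - r_1)(r - r_2), D(n) = (r_1 + n - r_1)(r_1 + n - r_2) = n(n + 1/3).
Evaluating step by step (a_0 = 1):
  n = 1: D(1) = 1(1 + 1/3) = 4/3; numerator = 3(1) = 3; a_1 = (3)/(4/3) = 9/4
  n = 2: D(2) = 2(2 + 1/3) = 14/3; numerator = 3(9/4) - 1(1) = 23/4; a_2 = (23/4)/(14/3) = 69/56
  n = 3: D(3) = 3(3 + 1/3) = 10; numerator = 3(69/56) - 1(9/4) = 81/56; a_3 = (81/56)/(10) = 81/560
  n = 4: D(4) = 4(4 + 1/3) = 52/3; numerator = 3(81/560) - 1(69/56) = -447/560; a_4 = (-447/560)/(52/3) = -1341/29120

r = 4/3; a_0 = 1; a_1 = 9/4; a_2 = 69/56; a_3 = 81/560; a_4 = -1341/29120


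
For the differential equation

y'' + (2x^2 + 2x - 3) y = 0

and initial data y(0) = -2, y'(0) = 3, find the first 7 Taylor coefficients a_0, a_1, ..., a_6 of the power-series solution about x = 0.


Ansatz: y(x) = sum_{n>=0} a_n x^n, so y'(x) = sum_{n>=1} n a_n x^(n-1) and y''(x) = sum_{n>=2} n(n-1) a_n x^(n-2).
Substitute into P(x) y'' + Q(x) y' + R(x) y = 0 with P(x) = 1, Q(x) = 0, R(x) = 2x^2 + 2x - 3, and match powers of x.
Initial conditions: a_0 = -2, a_1 = 3.
Setting the coefficient of each power of x to zero and solving order by order (substituting the coefficients already found):
  x^0: 2 a_2 - 3 a_0 = 0  ->  2 a_2 = 3 a_0 = -6  ->  a_2 = -3
  x^1: 6 a_3 - 3 a_1 + 2 a_0 = 0  ->  6 a_3 = 3 a_1 - 2 a_0 = 13  ->  a_3 = 13/6
  x^2: 12 a_4 - 3 a_2 + 2 a_1 + 2 a_0 = 0  ->  12 a_4 = 3 a_2 - 2 a_1 - 2 a_0 = -11  ->  a_4 = -11/12
  x^3: 20 a_5 - 3 a_3 + 2 a_2 + 2 a_1 = 0  ->  20 a_5 = 3 a_3 - 2 a_2 - 2 a_1 = 13/2  ->  a_5 = 13/40
  x^4: 30 a_6 - 3 a_4 + 2 a_3 + 2 a_2 = 0  ->  30 a_6 = 3 a_4 - 2 a_3 - 2 a_2 = -13/12  ->  a_6 = -13/360
Truncated series: y(x) = -2 + 3 x - 3 x^2 + (13/6) x^3 - (11/12) x^4 + (13/40) x^5 - (13/360) x^6 + O(x^7).

a_0 = -2; a_1 = 3; a_2 = -3; a_3 = 13/6; a_4 = -11/12; a_5 = 13/40; a_6 = -13/360


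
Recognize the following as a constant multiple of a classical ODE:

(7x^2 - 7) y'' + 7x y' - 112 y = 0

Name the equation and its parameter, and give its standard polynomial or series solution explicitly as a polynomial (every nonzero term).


All three coefficients share the factor -7; dividing through by -7 gives  (1 - x^2) y'' - x y' + 16 y = 0.
This matches the Chebyshev equation (1 - x^2) y'' - x y' + n^2 y = 0 (note the -x y' term, not -2x y') with n^2 = 16, so n = 4; the polynomial solution is T_4(x).
With y = sum_k a_k x^k, matching x^k gives (k+2)(k+1) a_{k+2} = (k^2 - n^2) a_k = (k - 4)(k + 4) a_k. The right side vanishes at k = 4, so the series with the parity of 4 terminates at degree 4.
Standard normalization: leading coefficient of T_n is 2^(n-1), so a_4 = 2^3 = 8. Work downward with a_k = (k+1)(k+2) a_{k+2} / ((k - 4)(k + 4)):
  a_2 = (3)(4)(8) / ((2 - 4)(2 + 4)) = 96/(-12) = -8
  a_0 = (1)(2)(-8) / ((0 - 4)(0 + 4)) = -16/(-16) = 1
Hence T_4(x) = 8 x^4 - 8 x^2 + 1.

T_4(x); series = 8 x^4 - 8 x^2 + 1


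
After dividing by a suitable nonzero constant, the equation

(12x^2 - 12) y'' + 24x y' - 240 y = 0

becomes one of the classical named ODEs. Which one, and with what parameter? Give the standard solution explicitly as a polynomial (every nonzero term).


All three coefficients share the factor -12; dividing through by -12 gives  (1 - x^2) y'' - 2x y' + 20 y = 0.
This matches the Legendre equation (1 - x^2) y'' - 2x y' + n(n+1) y = 0 (note the -2x y' term) with n(n+1) = 20, so n = 4; the polynomial solution is P_4(x).
With y = sum_k a_k x^k, matching x^k gives (k+2)(k+1) a_{k+2} = [k(k+1) - n(n+1)] a_k = (k - 4)(k + 5) a_k. The right side vanishes at k = 4, so the series with the parity of 4 terminates at degree 4.
Standard normalization (P_n(1) = 1): leading coefficient (2n)!/(2^n (n!)^2) = 40320/(16*576) = 35/8, so a_4 = 35/8. Work downward with a_k = (k+1)(k+2) a_{k+2} / ((k - 4)(k + 5)):
  a_2 = (3)(4)(35/8) / ((2 - 4)(2 + 5)) = (105/2)/(-14) = -15/4
  a_0 = (1)(2)(-15/4) / ((0 - 4)(0 + 5)) = (-15/2)/(-20) = 3/8
Hence P_4(x) = 35 x^4/8 - 15 x^2/4 + 3/8.

P_4(x); series = 35 x^4/8 - 15 x^2/4 + 3/8


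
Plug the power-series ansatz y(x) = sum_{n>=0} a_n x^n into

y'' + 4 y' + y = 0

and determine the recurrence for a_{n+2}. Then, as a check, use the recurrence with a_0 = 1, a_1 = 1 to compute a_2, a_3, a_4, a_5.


Substitute y = sum_n a_n x^n.
y''(x) has coefficient (n+2)(n+1) a_{n+2} at x^n;
4 y'(x) has coefficient 4 (n+1) a_{n+1} at x^n;
y(x) has coefficient 1 a_n at x^n.
Matching x^n: (n+2)(n+1) a_{n+2} + 4 (n+1) a_{n+1} + 1 a_n = 0.
Thus a_{n+2} = [-4 (n+1) a_{n+1} - 1 a_n] / ((n+1)(n+2)).

Check with a_0 = 1, a_1 = 1 (apply the recurrence for n = 0, 1, 2, 3): a_0 = 1, a_1 = 1, a_2 = -5/2, a_3 = 19/6, a_4 = -71/24, a_5 = 53/24.

a_(n+2) = [-4 (n+1) a_(n+1) - 1 a_n] / ((n+1)(n+2)); check: a_0 = 1, a_1 = 1, a_2 = -5/2, a_3 = 19/6, a_4 = -71/24, a_5 = 53/24


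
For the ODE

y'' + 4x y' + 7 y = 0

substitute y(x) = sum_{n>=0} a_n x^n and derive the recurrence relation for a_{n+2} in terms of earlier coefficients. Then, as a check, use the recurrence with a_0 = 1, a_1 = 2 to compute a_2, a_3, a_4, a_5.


Substitute y = sum_n a_n x^n.
y''(x) has coefficient (n+2)(n+1) a_{n+2} at x^n;
4 x y'(x) has coefficient 4 n a_n at x^n (shift);
7 y(x) has coefficient 7 a_n at x^n.
Matching x^n: (n+2)(n+1) a_{n+2} + (4n + 7) a_n = 0.
Thus a_{n+2} = (-4n - 7) / ((n+1)(n+2)) * a_n.

Check with a_0 = 1, a_1 = 2 (apply the recurrence for n = 0, 1, 2, 3): a_0 = 1, a_1 = 2, a_2 = -7/2, a_3 = -11/3, a_4 = 35/8, a_5 = 209/60.

a_(n+2) = (-4n - 7) / ((n+1)(n+2)) * a_n; check: a_0 = 1, a_1 = 2, a_2 = -7/2, a_3 = -11/3, a_4 = 35/8, a_5 = 209/60


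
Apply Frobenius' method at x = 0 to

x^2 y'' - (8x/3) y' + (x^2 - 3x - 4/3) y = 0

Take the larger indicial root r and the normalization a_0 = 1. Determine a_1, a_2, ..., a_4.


Write in Frobenius form y'' + (p(x)/x) y' + (q(x)/x^2) y = 0:
  p(x) = -8/3,  q(x) = x^2 - 3x - 4/3.
Indicial equation: r(r-1) + (-8/3) r + (-4/3) = 0 -> roots r_1 = 4, r_2 = -1/3.
Take r = r_1 = 4. Let y(x) = x^r sum_{n>=0} a_n x^n with a_0 = 1.
Substitute y = x^r sum a_n x^n and match x^{r+n}. The recurrence is
  D(n) a_n - 3 a_{n-1} + 1 a_{n-2} = 0,  where D(n) = (r+n)(r+n-1) + (-8/3)(r+n) + (-4/3).
  a_n = [3 a_{n-1} - 1 a_{n-2}] / D(n).
Since the indicial polynomial factors as (r - r_1)(r - r_2), D(n) = (r_1 + n - r_1)(r_1 + n - r_2) = n(n + 13/3).
Evaluating step by step (a_0 = 1):
  n = 1: D(1) = 1(1 + 13/3) = 16/3; numerator = 3(1) = 3; a_1 = (3)/(16/3) = 9/16
  n = 2: D(2) = 2(2 + 13/3) = 38/3; numerator = 3(9/16) - 1(1) = 11/16; a_2 = (11/16)/(38/3) = 33/608
  n = 3: D(3) = 3(3 + 13/3) = 22; numerator = 3(33/608) - 1(9/16) = -243/608; a_3 = (-243/608)/(22) = -243/13376
  n = 4: D(4) = 4(4 + 13/3) = 100/3; numerator = 3(-243/13376) - 1(33/608) = -1455/13376; a_4 = (-1455/13376)/(100/3) = -873/267520

r = 4; a_0 = 1; a_1 = 9/16; a_2 = 33/608; a_3 = -243/13376; a_4 = -873/267520


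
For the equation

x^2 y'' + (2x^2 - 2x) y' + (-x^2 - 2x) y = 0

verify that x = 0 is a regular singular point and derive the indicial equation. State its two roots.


Divide by x^2 to reach normal form y'' + P_1(x) y' + P_2(x) y = 0 with P_1(x) = 2 - 2/x and P_2(x) = -1 - 2/x.
x = 0 is a singular point because the y'-coefficient 2 - 2/x has a pole at x = 0 and the y-coefficient -1 - 2/x has a pole at x = 0.
It is a regular singular point because x P_1(x) = p(x) = 2x - 2 and x^2 P_2(x) = q(x) = -x^2 - 2x are polynomials, hence analytic at x = 0.
p(0) = -2,  q(0) = 0.
Indicial equation: r(r-1) + p(0) r + q(0) = 0, i.e. r^2 + (p(0) - 1) r + q(0) = 0, i.e. r^2 - 3 r = 0.
Discriminant: (-3)^2 - 4(0) = 9, so r = (3 ± 3)/2.
Solving: r_1 = 3, r_2 = 0.

indicial: r^2 - 3 r = 0; roots r_1 = 3, r_2 = 0


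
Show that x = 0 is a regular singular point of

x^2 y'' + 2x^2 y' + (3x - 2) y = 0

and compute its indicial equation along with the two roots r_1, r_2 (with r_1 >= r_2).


Divide by x^2 to reach normal form y'' + P_1(x) y' + P_2(x) y = 0 with P_1(x) = 2 and P_2(x) = 3/x - 2/x^2.
x = 0 is a singular point because the y-coefficient 3/x - 2/x^2 has a pole at x = 0.
It is a regular singular point because x P_1(x) = p(x) = 2x and x^2 P_2(x) = q(x) = 3x - 2 are polynomials, hence analytic at x = 0.
p(0) = 0,  q(0) = -2.
Indicial equation: r(r-1) + p(0) r + q(0) = 0, i.e. r^2 + (p(0) - 1) r + q(0) = 0, i.e. r^2 - 1 r - 2 = 0.
Discriminant: (-1)^2 - 4(-2) = 9, so r = (1 ± 3)/2.
Solving: r_1 = 2, r_2 = -1.

indicial: r^2 - 1 r - 2 = 0; roots r_1 = 2, r_2 = -1


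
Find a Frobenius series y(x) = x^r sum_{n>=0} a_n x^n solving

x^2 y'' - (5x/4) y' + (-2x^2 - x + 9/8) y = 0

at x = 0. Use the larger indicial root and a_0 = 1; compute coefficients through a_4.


Write in Frobenius form y'' + (p(x)/x) y' + (q(x)/x^2) y = 0:
  p(x) = -5/4,  q(x) = -2x^2 - x + 9/8.
Indicial equation: r(r-1) + (-5/4) r + (9/8) = 0 -> roots r_1 = 3/2, r_2 = 3/4.
Take r = r_1 = 3/2. Let y(x) = x^r sum_{n>=0} a_n x^n with a_0 = 1.
Substitute y = x^r sum a_n x^n and match x^{r+n}. The recurrence is
  D(n) a_n - 1 a_{n-1} - 2 a_{n-2} = 0,  where D(n) = (r+n)(r+n-1) + (-5/4)(r+n) + (9/8).
  a_n = [1 a_{n-1} + 2 a_{n-2}] / D(n).
Since the indicial polynomial factors as (r - r_1)(r - r_2), D(n) = (r_1 + n - r_1)(r_1 + n - r_2) = n(n + 3/4).
Evaluating step by step (a_0 = 1):
  n = 1: D(1) = 1(1 + 3/4) = 7/4; numerator = 1(1) = 1; a_1 = (1)/(7/4) = 4/7
  n = 2: D(2) = 2(2 + 3/4) = 11/2; numerator = 1(4/7) + 2(1) = 18/7; a_2 = (18/7)/(11/2) = 36/77
  n = 3: D(3) = 3(3 + 3/4) = 45/4; numerator = 1(36/77) + 2(4/7) = 124/77; a_3 = (124/77)/(45/4) = 496/3465
  n = 4: D(4) = 4(4 + 3/4) = 19; numerator = 1(496/3465) + 2(36/77) = 3736/3465; a_4 = (3736/3465)/(19) = 3736/65835

r = 3/2; a_0 = 1; a_1 = 4/7; a_2 = 36/77; a_3 = 496/3465; a_4 = 3736/65835


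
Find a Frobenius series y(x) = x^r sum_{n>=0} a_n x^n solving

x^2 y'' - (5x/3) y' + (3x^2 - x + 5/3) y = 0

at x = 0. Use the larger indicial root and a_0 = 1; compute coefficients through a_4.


Write in Frobenius form y'' + (p(x)/x) y' + (q(x)/x^2) y = 0:
  p(x) = -5/3,  q(x) = 3x^2 - x + 5/3.
Indicial equation: r(r-1) + (-5/3) r + (5/3) = 0 -> roots r_1 = 5/3, r_2 = 1.
Take r = r_1 = 5/3. Let y(x) = x^r sum_{n>=0} a_n x^n with a_0 = 1.
Substitute y = x^r sum a_n x^n and match x^{r+n}. The recurrence is
  D(n) a_n - 1 a_{n-1} + 3 a_{n-2} = 0,  where D(n) = (r+n)(r+n-1) + (-5/3)(r+n) + (5/3).
  a_n = [1 a_{n-1} - 3 a_{n-2}] / D(n).
Since the indicial polynomial factors as (r - r_1)(r - r_2), D(n) = (r_1 + n - r_1)(r_1 + n - r_2) = n(n + 2/3).
Evaluating step by step (a_0 = 1):
  n = 1: D(1) = 1(1 + 2/3) = 5/3; numerator = 1(1) = 1; a_1 = (1)/(5/3) = 3/5
  n = 2: D(2) = 2(2 + 2/3) = 16/3; numerator = 1(3/5) - 3(1) = -12/5; a_2 = (-12/5)/(16/3) = -9/20
  n = 3: D(3) = 3(3 + 2/3) = 11; numerator = 1(-9/20) - 3(3/5) = -9/4; a_3 = (-9/4)/(11) = -9/44
  n = 4: D(4) = 4(4 + 2/3) = 56/3; numerator = 1(-9/44) - 3(-9/20) = 63/55; a_4 = (63/55)/(56/3) = 27/440

r = 5/3; a_0 = 1; a_1 = 3/5; a_2 = -9/20; a_3 = -9/44; a_4 = 27/440


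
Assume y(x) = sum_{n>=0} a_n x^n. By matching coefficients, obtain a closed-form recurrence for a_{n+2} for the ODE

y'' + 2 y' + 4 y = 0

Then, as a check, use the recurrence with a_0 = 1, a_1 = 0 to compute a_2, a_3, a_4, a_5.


Substitute y = sum_n a_n x^n.
y''(x) has coefficient (n+2)(n+1) a_{n+2} at x^n;
2 y'(x) has coefficient 2 (n+1) a_{n+1} at x^n;
4 y(x) has coefficient 4 a_n at x^n.
Matching x^n: (n+2)(n+1) a_{n+2} + 2 (n+1) a_{n+1} + 4 a_n = 0.
Thus a_{n+2} = [-2 (n+1) a_{n+1} - 4 a_n] / ((n+1)(n+2)).

Check with a_0 = 1, a_1 = 0 (apply the recurrence for n = 0, 1, 2, 3): a_0 = 1, a_1 = 0, a_2 = -2, a_3 = 4/3, a_4 = 0, a_5 = -4/15.

a_(n+2) = [-2 (n+1) a_(n+1) - 4 a_n] / ((n+1)(n+2)); check: a_0 = 1, a_1 = 0, a_2 = -2, a_3 = 4/3, a_4 = 0, a_5 = -4/15


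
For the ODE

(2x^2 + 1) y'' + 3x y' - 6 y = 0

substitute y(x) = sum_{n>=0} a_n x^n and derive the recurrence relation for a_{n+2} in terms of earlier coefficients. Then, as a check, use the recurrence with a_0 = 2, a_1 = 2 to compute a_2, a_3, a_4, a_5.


Substitute y = sum_n a_n x^n.
(1 + 2 x^2) y'' contributes (n+2)(n+1) a_{n+2} + 2 n(n-1) a_n at x^n.
3 x y'(x) contributes 3 n a_n at x^n.
-6 y(x) contributes -6 a_n at x^n.
Matching x^n: (n+2)(n+1) a_{n+2} + (2 n(n-1) + 3 n - 6) a_n = 0.
Thus a_{n+2} = (-2 n(n-1) - 3 n + 6) / ((n+1)(n+2)) * a_n.

Check with a_0 = 2, a_1 = 2 (apply the recurrence for n = 0, 1, 2, 3): a_0 = 2, a_1 = 2, a_2 = 6, a_3 = 1, a_4 = -2, a_5 = -3/4.

a_(n+2) = (-2 n(n-1) - 3 n + 6) / ((n+1)(n+2)) * a_n; check: a_0 = 2, a_1 = 2, a_2 = 6, a_3 = 1, a_4 = -2, a_5 = -3/4


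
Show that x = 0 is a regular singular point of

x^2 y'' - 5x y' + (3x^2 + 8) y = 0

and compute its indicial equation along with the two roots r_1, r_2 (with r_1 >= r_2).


Divide by x^2 to reach normal form y'' + P_1(x) y' + P_2(x) y = 0 with P_1(x) = -5/x and P_2(x) = 3 + 8/x^2.
x = 0 is a singular point because the y'-coefficient -5/x has a pole at x = 0 and the y-coefficient 3 + 8/x^2 has a pole at x = 0.
It is a regular singular point because x P_1(x) = p(x) = -5 and x^2 P_2(x) = q(x) = 3x^2 + 8 are polynomials, hence analytic at x = 0.
p(0) = -5,  q(0) = 8.
Indicial equation: r(r-1) + p(0) r + q(0) = 0, i.e. r^2 + (p(0) - 1) r + q(0) = 0, i.e. r^2 - 6 r + 8 = 0.
Discriminant: (-6)^2 - 4(8) = 4, so r = (6 ± 2)/2.
Solving: r_1 = 4, r_2 = 2.

indicial: r^2 - 6 r + 8 = 0; roots r_1 = 4, r_2 = 2


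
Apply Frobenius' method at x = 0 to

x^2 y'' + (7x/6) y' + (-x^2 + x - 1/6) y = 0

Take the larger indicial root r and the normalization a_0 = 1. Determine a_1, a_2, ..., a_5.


Write in Frobenius form y'' + (p(x)/x) y' + (q(x)/x^2) y = 0:
  p(x) = 7/6,  q(x) = -x^2 + x - 1/6.
Indicial equation: r(r-1) + (7/6) r + (-1/6) = 0 -> roots r_1 = 1/3, r_2 = -1/2.
Take r = r_1 = 1/3. Let y(x) = x^r sum_{n>=0} a_n x^n with a_0 = 1.
Substitute y = x^r sum a_n x^n and match x^{r+n}. The recurrence is
  D(n) a_n + 1 a_{n-1} - 1 a_{n-2} = 0,  where D(n) = (r+n)(r+n-1) + (7/6)(r+n) + (-1/6).
  a_n = [-1 a_{n-1} + 1 a_{n-2}] / D(n).
Since the indicial polynomial factors as (r - r_1)(r - r_2), D(n) = (r_1 + n - r_1)(r_1 + n - r_2) = n(n + 5/6).
Evaluating step by step (a_0 = 1):
  n = 1: D(1) = 1(1 + 5/6) = 11/6; numerator = -1(1) = -1; a_1 = (-1)/(11/6) = -6/11
  n = 2: D(2) = 2(2 + 5/6) = 17/3; numerator = -1(-6/11) + 1(1) = 17/11; a_2 = (17/11)/(17/3) = 3/11
  n = 3: D(3) = 3(3 + 5/6) = 23/2; numerator = -1(3/11) + 1(-6/11) = -9/11; a_3 = (-9/11)/(23/2) = -18/253
  n = 4: D(4) = 4(4 + 5/6) = 58/3; numerator = -1(-18/253) + 1(3/11) = 87/253; a_4 = (87/253)/(58/3) = 9/506
  n = 5: D(5) = 5(5 + 5/6) = 175/6; numerator = -1(9/506) + 1(-18/253) = -45/506; a_5 = (-45/506)/(175/6) = -27/8855

r = 1/3; a_0 = 1; a_1 = -6/11; a_2 = 3/11; a_3 = -18/253; a_4 = 9/506; a_5 = -27/8855


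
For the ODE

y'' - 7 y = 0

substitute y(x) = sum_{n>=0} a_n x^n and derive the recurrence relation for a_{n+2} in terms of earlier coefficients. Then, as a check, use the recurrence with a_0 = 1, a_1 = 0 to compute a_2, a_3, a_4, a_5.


Substitute y = sum_n a_n x^n into y'' + (const) y = 0.
y''(x) = sum_{n>=0} (n+2)(n+1) a_{n+2} x^n.
The ODE becomes sum_n [(n+2)(n+1) a_{n+2} - 7 a_n] x^n = 0.
Setting each coefficient to zero gives the recurrence:
  (n+2)(n+1) a_{n+2} - 7 a_n = 0,
  a_{n+2} = 7 / ((n+1)(n+2)) a_n.

Check with a_0 = 1, a_1 = 0 (apply the recurrence for n = 0, 1, 2, 3): a_0 = 1, a_1 = 0, a_2 = 7/2, a_3 = 0, a_4 = 49/24, a_5 = 0.

a_{n+2} = 7/((n+1)(n+2)) * a_n; check: a_0 = 1, a_1 = 0, a_2 = 7/2, a_3 = 0, a_4 = 49/24, a_5 = 0


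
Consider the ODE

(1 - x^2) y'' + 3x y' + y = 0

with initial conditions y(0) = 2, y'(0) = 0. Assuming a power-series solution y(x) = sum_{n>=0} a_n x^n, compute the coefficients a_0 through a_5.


Ansatz: y(x) = sum_{n>=0} a_n x^n, so y'(x) = sum_{n>=1} n a_n x^(n-1) and y''(x) = sum_{n>=2} n(n-1) a_n x^(n-2).
Substitute into P(x) y'' + Q(x) y' + R(x) y = 0 with P(x) = 1 - x^2, Q(x) = 3x, R(x) = 1, and match powers of x.
Initial conditions: a_0 = 2, a_1 = 0.
Setting the coefficient of each power of x to zero and solving order by order (substituting the coefficients already found):
  x^0: 2 a_2 + a_0 = 0  ->  2 a_2 = -a_0 = -2  ->  a_2 = -1
  x^1: 6 a_3 + 4 a_1 = 0  ->  6 a_3 = -4 a_1 = 0  ->  a_3 = 0
  x^2: 12 a_4 + 5 a_2 = 0  ->  12 a_4 = -5 a_2 = 5  ->  a_4 = 5/12
  x^3: 20 a_5 + 4 a_3 = 0  ->  20 a_5 = -4 a_3 = 0  ->  a_5 = 0
Truncated series: y(x) = 2 - x^2 + (5/12) x^4 + O(x^6).

a_0 = 2; a_1 = 0; a_2 = -1; a_3 = 0; a_4 = 5/12; a_5 = 0
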